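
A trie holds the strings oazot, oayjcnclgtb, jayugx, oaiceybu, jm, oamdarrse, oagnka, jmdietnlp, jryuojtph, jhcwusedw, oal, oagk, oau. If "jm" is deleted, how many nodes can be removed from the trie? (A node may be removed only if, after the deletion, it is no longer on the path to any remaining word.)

Walk "jm" from the leaf back toward the root, removing each node that no remaining word uses.
Every node on "jm" is still needed (e.g. by "jmdietnlp"), so nothing is freed.
Nodes removed: 0

0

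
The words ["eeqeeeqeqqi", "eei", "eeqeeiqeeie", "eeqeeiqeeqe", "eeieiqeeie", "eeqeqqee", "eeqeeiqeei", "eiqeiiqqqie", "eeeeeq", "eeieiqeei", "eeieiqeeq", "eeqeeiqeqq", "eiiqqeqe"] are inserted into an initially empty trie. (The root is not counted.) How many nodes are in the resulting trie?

54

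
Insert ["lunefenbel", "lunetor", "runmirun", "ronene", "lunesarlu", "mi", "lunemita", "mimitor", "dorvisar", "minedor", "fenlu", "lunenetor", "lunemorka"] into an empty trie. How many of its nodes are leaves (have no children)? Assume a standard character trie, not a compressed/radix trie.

12

A leaf is a node with no children — equivalently, the end of a word that is not a proper prefix of any other stored word.
Those words: "dorvisar", "fenlu", "lunefenbel", "lunemita", "lunemorka", "lunenetor", "lunesarlu", "lunetor", "mimitor", "minedor", "ronene", "runmirun"
Leaf count: 12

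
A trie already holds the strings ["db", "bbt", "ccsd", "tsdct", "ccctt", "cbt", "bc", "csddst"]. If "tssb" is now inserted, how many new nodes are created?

Walking "tssb" from the root, the first 2 characters ("ts") follow existing edges; "s" is the first miss.
New nodes needed: |"tssb"| − 2 = 4 − 2 = 2.

2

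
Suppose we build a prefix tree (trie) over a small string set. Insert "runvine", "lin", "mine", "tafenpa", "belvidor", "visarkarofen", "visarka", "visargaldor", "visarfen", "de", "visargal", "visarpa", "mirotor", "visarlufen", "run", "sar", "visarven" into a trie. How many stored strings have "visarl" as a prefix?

1

Traverse to the node for "visarl", then collect every word in that subtree.
Words under "visarl": visarlufen
Count: 1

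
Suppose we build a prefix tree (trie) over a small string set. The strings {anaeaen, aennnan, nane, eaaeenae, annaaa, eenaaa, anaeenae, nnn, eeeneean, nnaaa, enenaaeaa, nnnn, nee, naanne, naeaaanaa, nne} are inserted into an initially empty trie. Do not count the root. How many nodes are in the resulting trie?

For each word, the new-node count is its length minus the longest prefix already in the trie:
  "anaeaen" → 7 new (a, n, a, e, a, e, n)
  "aennnan" → prefix "a" already present; 6 new (e, n, n, n, a, n)
  "nane" → 4 new (n, a, n, e)
  "eaaeenae" → 8 new (e, a, a, e, e, n, a, e)
  "annaaa" → prefix "an" already present; 4 new (n, a, a, a)
  "eenaaa" → prefix "e" already present; 5 new (e, n, a, a, a)
  "anaeenae" → prefix "anae" already present; 4 new (e, n, a, e)
  "nnn" → prefix "n" already present; 2 new (n, n)
  "eeeneean" → prefix "ee" already present; 6 new (e, n, e, e, a, n)
  "nnaaa" → prefix "nn" already present; 3 new (a, a, a)
  "enenaaeaa" → prefix "e" already present; 8 new (n, e, n, a, a, e, a, a)
  "nnnn" → prefix "nnn" already present; 1 new (n)
  "nee" → prefix "n" already present; 2 new (e, e)
  "naanne" → prefix "na" already present; 4 new (a, n, n, e)
  "naeaaanaa" → prefix "na" already present; 7 new (e, a, a, a, n, a, a)
  "nne" → prefix "nn" already present; 1 new (e)
Total nodes = 7 + 6 + 4 + 8 + 4 + 5 + 4 + 2 + 6 + 3 + 8 + 1 + 2 + 4 + 7 + 1 = 72

72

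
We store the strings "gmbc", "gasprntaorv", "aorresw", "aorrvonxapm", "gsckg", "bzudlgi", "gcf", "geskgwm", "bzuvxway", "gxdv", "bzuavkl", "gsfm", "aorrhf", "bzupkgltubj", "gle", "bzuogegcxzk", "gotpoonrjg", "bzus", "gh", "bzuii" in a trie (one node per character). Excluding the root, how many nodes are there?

94

Trace insertions, counting only characters that open a new branch:
  "gmbc" → 4 new (g, m, b, c)
  "gasprntaorv" → prefix "g" already present; 10 new (a, s, p, r, n, t, a, o, r, v)
  "aorresw" → 7 new (a, o, r, r, e, s, w)
  "aorrvonxapm" → prefix "aorr" already present; 7 new (v, o, n, x, a, p, m)
  "gsckg" → prefix "g" already present; 4 new (s, c, k, g)
  "bzudlgi" → 7 new (b, z, u, d, l, g, i)
  "gcf" → prefix "g" already present; 2 new (c, f)
  "geskgwm" → prefix "g" already present; 6 new (e, s, k, g, w, m)
  "bzuvxway" → prefix "bzu" already present; 5 new (v, x, w, a, y)
  "gxdv" → prefix "g" already present; 3 new (x, d, v)
  "bzuavkl" → prefix "bzu" already present; 4 new (a, v, k, l)
  "gsfm" → prefix "gs" already present; 2 new (f, m)
  "aorrhf" → prefix "aorr" already present; 2 new (h, f)
  "bzupkgltubj" → prefix "bzu" already present; 8 new (p, k, g, l, t, u, b, j)
  "gle" → prefix "g" already present; 2 new (l, e)
  "bzuogegcxzk" → prefix "bzu" already present; 8 new (o, g, e, g, c, x, z, k)
  "gotpoonrjg" → prefix "g" already present; 9 new (o, t, p, o, o, n, r, j, g)
  "bzus" → prefix "bzu" already present; 1 new (s)
  "gh" → prefix "g" already present; 1 new (h)
  "bzuii" → prefix "bzu" already present; 2 new (i, i)
Total nodes = 4 + 10 + 7 + 7 + 4 + 7 + 2 + 6 + 5 + 3 + 4 + 2 + 2 + 8 + 2 + 8 + 9 + 1 + 1 + 2 = 94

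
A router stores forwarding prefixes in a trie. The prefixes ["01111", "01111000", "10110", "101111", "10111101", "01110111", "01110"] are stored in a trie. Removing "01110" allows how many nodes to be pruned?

0

A node on "01110"'s path can go only if nothing else ends at it or branches off below it.
Every node on "01110" is still needed (e.g. by "01110111"), so nothing is freed.
Nodes removed: 0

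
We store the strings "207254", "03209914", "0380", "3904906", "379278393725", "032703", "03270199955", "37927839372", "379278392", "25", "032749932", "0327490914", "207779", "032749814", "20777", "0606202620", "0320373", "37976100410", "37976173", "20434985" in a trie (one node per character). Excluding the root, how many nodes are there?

88

Insert word by word; a character creates a node only if that edge doesn't already exist:
  "207254" → 6 new (2, 0, 7, 2, 5, 4)
  "03209914" → 8 new (0, 3, 2, 0, 9, 9, 1, 4)
  "0380" → prefix "03" already present; 2 new (8, 0)
  "3904906" → 7 new (3, 9, 0, 4, 9, 0, 6)
  "379278393725" → prefix "3" already present; 11 new (7, 9, 2, 7, 8, 3, 9, 3, 7, 2, 5)
  "032703" → prefix "032" already present; 3 new (7, 0, 3)
  "03270199955" → prefix "03270" already present; 6 new (1, 9, 9, 9, 5, 5)
  "37927839372" → prefix "37927839372" already present; 0 new (none)
  "379278392" → prefix "37927839" already present; 1 new (2)
  "25" → prefix "2" already present; 1 new (5)
  "032749932" → prefix "0327" already present; 5 new (4, 9, 9, 3, 2)
  "0327490914" → prefix "032749" already present; 4 new (0, 9, 1, 4)
  "207779" → prefix "207" already present; 3 new (7, 7, 9)
  "032749814" → prefix "032749" already present; 3 new (8, 1, 4)
  "20777" → prefix "20777" already present; 0 new (none)
  "0606202620" → prefix "0" already present; 9 new (6, 0, 6, 2, 0, 2, 6, 2, 0)
  "0320373" → prefix "0320" already present; 3 new (3, 7, 3)
  "37976100410" → prefix "379" already present; 8 new (7, 6, 1, 0, 0, 4, 1, 0)
  "37976173" → prefix "379761" already present; 2 new (7, 3)
  "20434985" → prefix "20" already present; 6 new (4, 3, 4, 9, 8, 5)
Total nodes = 6 + 8 + 2 + 7 + 11 + 3 + 6 + 0 + 1 + 1 + 5 + 4 + 3 + 3 + 0 + 9 + 3 + 8 + 2 + 6 = 88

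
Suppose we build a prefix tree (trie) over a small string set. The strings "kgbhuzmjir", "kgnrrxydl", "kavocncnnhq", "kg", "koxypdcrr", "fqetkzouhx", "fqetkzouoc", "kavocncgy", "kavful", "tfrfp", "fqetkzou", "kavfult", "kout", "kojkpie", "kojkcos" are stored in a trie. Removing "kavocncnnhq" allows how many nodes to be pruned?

4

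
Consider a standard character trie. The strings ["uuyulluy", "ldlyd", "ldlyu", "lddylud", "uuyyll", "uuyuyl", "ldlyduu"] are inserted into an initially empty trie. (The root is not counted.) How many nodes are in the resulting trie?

Trie structure (* marks end of a word):
(root)
├─ l
│  └─ d
│     ├─ d
│     │  └─ y
│     │     └─ l
│     │        └─ u
│     │           └─ d *
│     └─ l
│        └─ y
│           ├─ d *
│           │  └─ u
│           │     └─ u *
│           └─ u *
└─ u
   └─ u
      └─ y
         ├─ u
         │  ├─ l
         │  │  └─ l
         │  │     └─ u
         │  │        └─ y *
         │  └─ y
         │     └─ l *
         └─ y
            └─ l
               └─ l *
Counting every labelled node above: 26.

26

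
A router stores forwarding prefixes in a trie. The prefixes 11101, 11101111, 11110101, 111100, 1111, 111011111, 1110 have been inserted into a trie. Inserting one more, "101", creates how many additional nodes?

2

The longest prefix of "101" already in the trie is "1" (length 1).
So 3 − 1 = 2 new nodes.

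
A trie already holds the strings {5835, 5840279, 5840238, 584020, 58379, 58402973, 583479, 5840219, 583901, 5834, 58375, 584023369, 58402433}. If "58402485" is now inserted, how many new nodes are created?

2

"584024" is already a path in the trie; the remaining "85" must be added.
So 8 − 6 = 2 new nodes.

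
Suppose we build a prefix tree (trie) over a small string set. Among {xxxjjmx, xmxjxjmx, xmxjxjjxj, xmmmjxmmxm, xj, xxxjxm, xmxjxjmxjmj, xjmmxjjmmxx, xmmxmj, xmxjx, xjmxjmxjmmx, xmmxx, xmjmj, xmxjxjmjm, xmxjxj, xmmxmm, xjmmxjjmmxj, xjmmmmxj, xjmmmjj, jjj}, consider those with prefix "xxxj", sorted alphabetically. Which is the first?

Words with prefix "xxxj", in lexicographic order: "xxxjjmx", "xxxjxm"
Position 1: xxxjjmx

xxxjjmx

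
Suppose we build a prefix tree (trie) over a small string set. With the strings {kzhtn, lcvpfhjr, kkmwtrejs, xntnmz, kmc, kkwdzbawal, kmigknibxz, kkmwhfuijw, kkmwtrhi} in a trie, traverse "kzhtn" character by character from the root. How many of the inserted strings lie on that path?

1

Check each prefix of "kzhtn" against the stored set — each match is an end-marker on the path.
Prefixes of the query that are stored words: "kzhtn"
Count: 1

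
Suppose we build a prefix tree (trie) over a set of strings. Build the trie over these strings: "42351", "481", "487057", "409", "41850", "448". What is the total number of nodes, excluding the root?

19

For each word, the new-node count is its length minus the longest prefix already in the trie:
  "42351" → 5 new (4, 2, 3, 5, 1)
  "481" → prefix "4" already present; 2 new (8, 1)
  "487057" → prefix "48" already present; 4 new (7, 0, 5, 7)
  "409" → prefix "4" already present; 2 new (0, 9)
  "41850" → prefix "4" already present; 4 new (1, 8, 5, 0)
  "448" → prefix "4" already present; 2 new (4, 8)
Total nodes = 5 + 2 + 4 + 2 + 4 + 2 = 19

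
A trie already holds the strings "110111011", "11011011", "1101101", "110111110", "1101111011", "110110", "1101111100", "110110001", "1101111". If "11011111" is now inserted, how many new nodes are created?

0

Every character of "11011111" already lies on an existing path (it is a prefix of some stored word).
No new nodes are needed: 0.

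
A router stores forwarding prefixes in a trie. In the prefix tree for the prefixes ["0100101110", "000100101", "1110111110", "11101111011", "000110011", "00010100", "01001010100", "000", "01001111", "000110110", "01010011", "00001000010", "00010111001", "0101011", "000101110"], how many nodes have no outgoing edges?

Leaves are exactly the stored words that no other stored word extends.
Those words: "00001000010", "000100101", "00010100", "00010111001", "000110011", "000110110", "01001010100", "0100101110", "01001111", "01010011", "0101011", "11101111011", "1110111110"
Leaf count: 13

13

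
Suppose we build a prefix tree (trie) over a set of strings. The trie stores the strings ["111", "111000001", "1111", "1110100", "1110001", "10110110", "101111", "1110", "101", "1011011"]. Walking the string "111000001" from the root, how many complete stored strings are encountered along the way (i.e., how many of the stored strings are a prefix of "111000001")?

3

Walk "111000001" from the root; an end-of-word marker is hit whenever a stored word is a prefix of "111000001".
Prefixes of the query that are stored words: "111", "1110", "111000001"
Count: 3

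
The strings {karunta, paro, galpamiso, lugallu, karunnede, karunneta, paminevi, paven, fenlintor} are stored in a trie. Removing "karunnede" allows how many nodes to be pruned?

2

Walk "karunnede" from the leaf back toward the root, removing each node that no remaining word uses.
The suffix "de" (2 nodes) is used only by "karunnede"; the node for "karunne" still has the child "t", so pruning stops there.
Nodes removed: 2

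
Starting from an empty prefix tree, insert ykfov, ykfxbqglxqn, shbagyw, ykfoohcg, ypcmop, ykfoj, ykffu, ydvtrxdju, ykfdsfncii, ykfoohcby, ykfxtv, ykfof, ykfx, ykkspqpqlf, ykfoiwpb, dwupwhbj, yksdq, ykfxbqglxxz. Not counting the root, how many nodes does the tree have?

77

Count nodes per top-level branch (shared prefixes stored once):
  'd'-branch (dwupwhbj): 8 nodes
  's'-branch (shbagyw): 7 nodes
  'y'-branch (ydvtrxdju, ykfdsfncii, ykffu, ykfof, ykfoiwpb, ykfoj, ykfoohcby, ykfoohcg, ykfov, ykfx, ykfxbqglxqn, ykfxbqglxxz, ykfxtv, ykkspqpqlf, yksdq, ypcmop): 62 nodes
Sum: 77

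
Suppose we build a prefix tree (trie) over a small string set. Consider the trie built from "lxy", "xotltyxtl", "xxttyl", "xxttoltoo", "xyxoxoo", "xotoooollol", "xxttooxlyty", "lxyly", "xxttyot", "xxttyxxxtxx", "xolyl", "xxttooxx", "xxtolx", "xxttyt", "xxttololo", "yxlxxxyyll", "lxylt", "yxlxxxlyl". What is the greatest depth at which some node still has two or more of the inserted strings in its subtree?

The deepest shared node is where two words last agree before diverging.
"xxttooxlyty" and "xxttooxx" agree on "xxttoox" (7 characters) before diverging; nothing deeper is shared.
Longest shared-prefix length: 7

7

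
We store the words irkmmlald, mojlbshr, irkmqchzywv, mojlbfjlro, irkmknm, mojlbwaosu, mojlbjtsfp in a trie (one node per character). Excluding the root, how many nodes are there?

42

Count nodes per top-level branch (shared prefixes stored once):
  'i'-branch (irkmknm, irkmmlald, irkmqchzywv): 19 nodes
  'm'-branch (mojlbfjlro, mojlbjtsfp, mojlbshr, mojlbwaosu): 23 nodes
Sum: 42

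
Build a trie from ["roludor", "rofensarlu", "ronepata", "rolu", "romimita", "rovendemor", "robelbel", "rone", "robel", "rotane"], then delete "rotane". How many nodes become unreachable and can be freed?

Walk "rotane" from the leaf back toward the root, removing each node that no remaining word uses.
The suffix "tane" (4 nodes) is used only by "rotane"; the node for "ro" still has the child "l", so pruning stops there.
Nodes removed: 4

4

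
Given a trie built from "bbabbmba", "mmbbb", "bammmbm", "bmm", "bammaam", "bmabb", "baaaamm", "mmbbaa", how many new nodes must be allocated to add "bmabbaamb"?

4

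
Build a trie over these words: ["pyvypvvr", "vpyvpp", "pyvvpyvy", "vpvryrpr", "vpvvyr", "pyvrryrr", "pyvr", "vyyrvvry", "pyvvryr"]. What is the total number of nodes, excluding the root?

43

Count nodes per top-level branch (shared prefixes stored once):
  'p'-branch (pyvr, pyvrryrr, pyvvpyvy, pyvvryr, pyvypvvr): 21 nodes
  'v'-branch (vpvryrpr, vpvvyr, vpyvpp, vyyrvvry): 22 nodes
Sum: 43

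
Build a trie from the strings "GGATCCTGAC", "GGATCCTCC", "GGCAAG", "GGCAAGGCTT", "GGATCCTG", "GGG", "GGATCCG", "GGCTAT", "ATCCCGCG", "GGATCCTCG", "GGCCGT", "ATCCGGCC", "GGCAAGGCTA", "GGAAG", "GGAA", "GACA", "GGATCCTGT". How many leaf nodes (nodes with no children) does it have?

14

Leaves are exactly the stored words that no other stored word extends.
Those words: "ATCCCGCG", "ATCCGGCC", "GACA", "GGAAG", "GGATCCG", "GGATCCTCC", "GGATCCTCG", "GGATCCTGAC", "GGATCCTGT", "GGCAAGGCTA", "GGCAAGGCTT", "GGCCGT", "GGCTAT", "GGG"
Leaf count: 14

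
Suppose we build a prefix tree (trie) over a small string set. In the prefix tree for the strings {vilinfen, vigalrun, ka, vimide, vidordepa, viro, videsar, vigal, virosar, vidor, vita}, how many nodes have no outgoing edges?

A leaf is a node with no children — equivalently, the end of a word that is not a proper prefix of any other stored word.
Those words: "ka", "videsar", "vidordepa", "vigalrun", "vilinfen", "vimide", "virosar", "vita"
Leaf count: 8

8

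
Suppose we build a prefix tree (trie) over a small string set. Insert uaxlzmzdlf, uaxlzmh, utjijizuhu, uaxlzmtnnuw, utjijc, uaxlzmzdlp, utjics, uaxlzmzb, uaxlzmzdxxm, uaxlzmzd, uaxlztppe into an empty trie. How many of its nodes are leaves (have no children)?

10

A leaf is a node with no children — equivalently, the end of a word that is not a proper prefix of any other stored word.
Those words: "uaxlzmh", "uaxlzmtnnuw", "uaxlzmzb", "uaxlzmzdlf", "uaxlzmzdlp", "uaxlzmzdxxm", "uaxlztppe", "utjics", "utjijc", "utjijizuhu"
Leaf count: 10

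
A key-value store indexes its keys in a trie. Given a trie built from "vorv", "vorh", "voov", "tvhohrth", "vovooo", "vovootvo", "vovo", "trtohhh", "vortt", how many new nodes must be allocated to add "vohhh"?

3

"vo" is already a path in the trie; the remaining "hhh" must be added.
Each of the 3 remaining characters creates one node.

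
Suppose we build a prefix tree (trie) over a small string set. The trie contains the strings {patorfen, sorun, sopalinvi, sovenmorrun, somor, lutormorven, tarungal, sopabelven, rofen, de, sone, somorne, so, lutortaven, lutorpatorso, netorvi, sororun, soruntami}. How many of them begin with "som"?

Filter for entries beginning with "som":
Words under "som": somor, somorne
Count: 2

2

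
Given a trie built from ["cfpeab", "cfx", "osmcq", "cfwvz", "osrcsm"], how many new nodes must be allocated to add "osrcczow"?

The longest prefix of "osrcczow" already in the trie is "osrc" (length 4).
So 8 − 4 = 4 new nodes.

4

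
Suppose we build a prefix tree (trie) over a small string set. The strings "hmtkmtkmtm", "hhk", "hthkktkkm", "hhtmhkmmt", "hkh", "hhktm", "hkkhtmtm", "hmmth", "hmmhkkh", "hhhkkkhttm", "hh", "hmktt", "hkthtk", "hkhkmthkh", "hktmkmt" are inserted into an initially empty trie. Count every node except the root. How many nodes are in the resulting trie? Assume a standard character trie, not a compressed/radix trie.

For each word, the new-node count is its length minus the longest prefix already in the trie:
  "hmtkmtkmtm" → 10 new (h, m, t, k, m, t, k, m, t, m)
  "hhk" → prefix "h" already present; 2 new (h, k)
  "hthkktkkm" → prefix "h" already present; 8 new (t, h, k, k, t, k, k, m)
  "hhtmhkmmt" → prefix "hh" already present; 7 new (t, m, h, k, m, m, t)
  "hkh" → prefix "h" already present; 2 new (k, h)
  "hhktm" → prefix "hhk" already present; 2 new (t, m)
  "hkkhtmtm" → prefix "hk" already present; 6 new (k, h, t, m, t, m)
  "hmmth" → prefix "hm" already present; 3 new (m, t, h)
  "hmmhkkh" → prefix "hmm" already present; 4 new (h, k, k, h)
  "hhhkkkhttm" → prefix "hh" already present; 8 new (h, k, k, k, h, t, t, m)
  "hh" → prefix "hh" already present; 0 new (none)
  "hmktt" → prefix "hm" already present; 3 new (k, t, t)
  "hkthtk" → prefix "hk" already present; 4 new (t, h, t, k)
  "hkhkmthkh" → prefix "hkh" already present; 6 new (k, m, t, h, k, h)
  "hktmkmt" → prefix "hkt" already present; 4 new (m, k, m, t)
Total nodes = 10 + 2 + 8 + 7 + 2 + 2 + 6 + 3 + 4 + 8 + 0 + 3 + 4 + 6 + 4 = 69

69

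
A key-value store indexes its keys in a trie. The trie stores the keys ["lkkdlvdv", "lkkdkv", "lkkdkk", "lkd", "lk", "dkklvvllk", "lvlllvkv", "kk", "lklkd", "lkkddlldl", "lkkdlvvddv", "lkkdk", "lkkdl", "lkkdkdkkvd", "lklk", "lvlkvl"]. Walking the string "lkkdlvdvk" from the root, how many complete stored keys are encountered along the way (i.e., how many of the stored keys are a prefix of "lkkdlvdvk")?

3

Traverse "lkkdlvdvk" character by character; count nodes along the way that are marked as word ends.
Prefixes of the query that are stored words: "lk", "lkkdl", "lkkdlvdv"
Count: 3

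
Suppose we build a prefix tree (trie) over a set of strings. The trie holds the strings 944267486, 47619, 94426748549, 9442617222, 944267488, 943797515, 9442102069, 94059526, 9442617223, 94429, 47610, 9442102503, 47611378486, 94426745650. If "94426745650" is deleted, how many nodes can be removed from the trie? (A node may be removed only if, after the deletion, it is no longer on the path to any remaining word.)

4

A node on "94426745650"'s path can go only if nothing else ends at it or branches off below it.
The suffix "5650" (4 nodes) is used only by "94426745650"; the node for "9442674" still has the child "8", so pruning stops there.
Nodes removed: 4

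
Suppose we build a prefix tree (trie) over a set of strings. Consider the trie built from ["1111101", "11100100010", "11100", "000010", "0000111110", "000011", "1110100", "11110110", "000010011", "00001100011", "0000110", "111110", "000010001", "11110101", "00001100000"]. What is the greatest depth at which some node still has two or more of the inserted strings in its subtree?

Equivalently: take the maximum, over all pairs, of their longest common prefix length.
e.g. "00001100000" and "00001100011" share the prefix "000011000" of length 9; no pair shares a longer one.
Longest shared-prefix length: 9

9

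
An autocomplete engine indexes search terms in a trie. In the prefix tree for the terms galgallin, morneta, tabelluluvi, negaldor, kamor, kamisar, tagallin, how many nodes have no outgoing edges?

7

A leaf is a node with no children — equivalently, the end of a word that is not a proper prefix of any other stored word.
Those words: "galgallin", "kamisar", "kamor", "morneta", "negaldor", "tabelluluvi", "tagallin"
Leaf count: 7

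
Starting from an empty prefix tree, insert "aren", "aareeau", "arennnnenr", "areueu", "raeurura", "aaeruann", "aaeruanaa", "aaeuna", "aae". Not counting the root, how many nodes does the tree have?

Trace insertions, counting only characters that open a new branch:
  "aren" → 4 new (a, r, e, n)
  "aareeau" → prefix "a" already present; 6 new (a, r, e, e, a, u)
  "arennnnenr" → prefix "aren" already present; 6 new (n, n, n, e, n, r)
  "areueu" → prefix "are" already present; 3 new (u, e, u)
  "raeurura" → 8 new (r, a, e, u, r, u, r, a)
  "aaeruann" → prefix "aa" already present; 6 new (e, r, u, a, n, n)
  "aaeruanaa" → prefix "aaeruan" already present; 2 new (a, a)
  "aaeuna" → prefix "aae" already present; 3 new (u, n, a)
  "aae" → prefix "aae" already present; 0 new (none)
Total nodes = 4 + 6 + 6 + 3 + 8 + 6 + 2 + 3 + 0 = 38

38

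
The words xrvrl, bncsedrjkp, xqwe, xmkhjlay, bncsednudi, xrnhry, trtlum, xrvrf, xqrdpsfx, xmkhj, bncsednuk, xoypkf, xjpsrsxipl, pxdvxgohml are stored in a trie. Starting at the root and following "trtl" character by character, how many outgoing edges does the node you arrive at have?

1

The children of the "trtl" node are the distinct next characters among strings starting with "trtl".
Distinct next characters after "trtl": u.
That node has 1 child edge.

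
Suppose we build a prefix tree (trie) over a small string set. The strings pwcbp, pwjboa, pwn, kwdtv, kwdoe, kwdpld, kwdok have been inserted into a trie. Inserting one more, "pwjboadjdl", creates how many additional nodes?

4

"pwjboa" is already a path in the trie; the remaining "djdl" must be added.
New nodes needed: |"pwjboadjdl"| − 6 = 10 − 6 = 4.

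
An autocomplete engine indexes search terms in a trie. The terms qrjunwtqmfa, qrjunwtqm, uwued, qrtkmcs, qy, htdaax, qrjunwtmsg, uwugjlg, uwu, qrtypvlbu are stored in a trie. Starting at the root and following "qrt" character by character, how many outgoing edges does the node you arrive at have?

Follow the path "qrt" to its node, then look at its outgoing edges.
Characters that immediately follow "qrt" among the stored strings: {k, y}.
That node has 2 child edges.

2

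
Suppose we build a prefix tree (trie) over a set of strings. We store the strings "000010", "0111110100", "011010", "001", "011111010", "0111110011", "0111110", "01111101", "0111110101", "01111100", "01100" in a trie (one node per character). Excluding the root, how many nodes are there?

Count nodes per top-level branch (shared prefixes stored once):
  '0'-branch (000010, 001, 01100, 011010, 0111110, 01111100, 0111110011, 01111101, 011111010, 0111110100, 0111110101): 24 nodes
Sum: 24

24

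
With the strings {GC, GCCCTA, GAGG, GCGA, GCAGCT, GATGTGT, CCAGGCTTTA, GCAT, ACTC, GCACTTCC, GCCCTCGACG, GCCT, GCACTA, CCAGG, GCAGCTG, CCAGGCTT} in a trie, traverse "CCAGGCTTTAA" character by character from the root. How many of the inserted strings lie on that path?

3

Walk "CCAGGCTTTAA" from the root; an end-of-word marker is hit whenever a stored word is a prefix of "CCAGGCTTTAA".
Prefixes of the query that are stored words: "CCAGG", "CCAGGCTT", "CCAGGCTTTA"
Count: 3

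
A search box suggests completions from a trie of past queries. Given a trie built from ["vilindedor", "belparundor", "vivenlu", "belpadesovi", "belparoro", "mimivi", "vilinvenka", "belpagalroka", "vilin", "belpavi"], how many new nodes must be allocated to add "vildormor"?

The longest prefix of "vildormor" already in the trie is "vil" (length 3).
New nodes needed: |"vildormor"| − 3 = 9 − 3 = 6.

6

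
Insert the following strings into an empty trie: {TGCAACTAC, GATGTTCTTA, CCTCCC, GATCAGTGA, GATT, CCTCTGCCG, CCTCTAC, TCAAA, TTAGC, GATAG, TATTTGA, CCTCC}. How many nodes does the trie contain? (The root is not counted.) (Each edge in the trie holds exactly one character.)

55

Trace insertions, counting only characters that open a new branch:
  "TGCAACTAC" → 9 new (T, G, C, A, A, C, T, A, C)
  "GATGTTCTTA" → 10 new (G, A, T, G, T, T, C, T, T, A)
  "CCTCCC" → 6 new (C, C, T, C, C, C)
  "GATCAGTGA" → prefix "GAT" already present; 6 new (C, A, G, T, G, A)
  "GATT" → prefix "GAT" already present; 1 new (T)
  "CCTCTGCCG" → prefix "CCTC" already present; 5 new (T, G, C, C, G)
  "CCTCTAC" → prefix "CCTCT" already present; 2 new (A, C)
  "TCAAA" → prefix "T" already present; 4 new (C, A, A, A)
  "TTAGC" → prefix "T" already present; 4 new (T, A, G, C)
  "GATAG" → prefix "GAT" already present; 2 new (A, G)
  "TATTTGA" → prefix "T" already present; 6 new (A, T, T, T, G, A)
  "CCTCC" → prefix "CCTCC" already present; 0 new (none)
Total nodes = 9 + 10 + 6 + 6 + 1 + 5 + 2 + 4 + 4 + 2 + 6 + 0 = 55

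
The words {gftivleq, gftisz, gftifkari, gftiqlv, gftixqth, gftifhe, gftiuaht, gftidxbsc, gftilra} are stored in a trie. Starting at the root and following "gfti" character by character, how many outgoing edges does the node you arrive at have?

8

Walk "gfti" from the root, arriving at one node.
Characters that immediately follow "gfti" among the stored strings: {d, f, l, q, s, u, v, x}.
That node has 8 child edges.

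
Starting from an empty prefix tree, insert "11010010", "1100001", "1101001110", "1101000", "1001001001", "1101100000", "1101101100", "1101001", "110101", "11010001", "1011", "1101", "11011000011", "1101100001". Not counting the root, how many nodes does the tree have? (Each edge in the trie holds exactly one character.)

41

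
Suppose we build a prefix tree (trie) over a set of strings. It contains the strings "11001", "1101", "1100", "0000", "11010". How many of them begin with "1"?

4

Filter for entries beginning with "1":
Matches: "1100", "11001", "1101", "11010"
Count: 4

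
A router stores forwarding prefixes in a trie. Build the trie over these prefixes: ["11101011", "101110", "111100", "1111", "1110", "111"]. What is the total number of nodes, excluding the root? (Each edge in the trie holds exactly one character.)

16

Count nodes per top-level branch (shared prefixes stored once):
  '1'-branch (101110, 111, 1110, 11101011, 1111, 111100): 16 nodes
Sum: 16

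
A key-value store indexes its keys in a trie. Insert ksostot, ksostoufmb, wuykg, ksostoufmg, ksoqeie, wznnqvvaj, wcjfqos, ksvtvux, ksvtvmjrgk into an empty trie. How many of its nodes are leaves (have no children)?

A leaf is a node with no children — equivalently, the end of a word that is not a proper prefix of any other stored word.
Those words: "ksoqeie", "ksostot", "ksostoufmb", "ksostoufmg", "ksvtvmjrgk", "ksvtvux", "wcjfqos", "wuykg", "wznnqvvaj"
Leaf count: 9

9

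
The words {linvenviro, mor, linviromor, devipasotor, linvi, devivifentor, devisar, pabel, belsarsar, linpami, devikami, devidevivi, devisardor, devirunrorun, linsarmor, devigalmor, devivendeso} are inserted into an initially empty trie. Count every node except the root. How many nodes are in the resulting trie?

98

Count nodes per top-level branch (shared prefixes stored once):
  'b'-branch (belsarsar): 9 nodes
  'd'-branch (devidevivi, devigalmor, devikami, devipasotor, devirunrorun, devisar, devisardor, devivendeso, devivifentor): 55 nodes
  'l'-branch (linpami, linsarmor, linvenviro, linvi, linviromor): 26 nodes
  'm'-branch (mor): 3 nodes
  'p'-branch (pabel): 5 nodes
Sum: 98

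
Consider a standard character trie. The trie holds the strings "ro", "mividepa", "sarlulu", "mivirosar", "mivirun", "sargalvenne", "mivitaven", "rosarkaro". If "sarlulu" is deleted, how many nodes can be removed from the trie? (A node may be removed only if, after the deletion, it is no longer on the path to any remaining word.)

4

Walk "sarlulu" from the leaf back toward the root, removing each node that no remaining word uses.
The suffix "lulu" (4 nodes) is used only by "sarlulu"; the node for "sar" still has the child "g", so pruning stops there.
Nodes removed: 4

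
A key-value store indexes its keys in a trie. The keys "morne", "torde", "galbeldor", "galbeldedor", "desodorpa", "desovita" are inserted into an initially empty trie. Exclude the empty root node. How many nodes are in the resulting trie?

36

For each word, the new-node count is its length minus the longest prefix already in the trie:
  "morne" → 5 new (m, o, r, n, e)
  "torde" → 5 new (t, o, r, d, e)
  "galbeldor" → 9 new (g, a, l, b, e, l, d, o, r)
  "galbeldedor" → prefix "galbeld" already present; 4 new (e, d, o, r)
  "desodorpa" → 9 new (d, e, s, o, d, o, r, p, a)
  "desovita" → prefix "deso" already present; 4 new (v, i, t, a)
Total nodes = 5 + 5 + 9 + 4 + 9 + 4 = 36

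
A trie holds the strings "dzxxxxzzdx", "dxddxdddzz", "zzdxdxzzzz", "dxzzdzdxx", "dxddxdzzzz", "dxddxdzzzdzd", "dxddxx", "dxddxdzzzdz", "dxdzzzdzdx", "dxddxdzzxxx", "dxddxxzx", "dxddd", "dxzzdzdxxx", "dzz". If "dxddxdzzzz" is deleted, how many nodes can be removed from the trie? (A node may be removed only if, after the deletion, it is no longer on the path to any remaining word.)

Walk "dxddxdzzzz" from the leaf back toward the root, removing each node that no remaining word uses.
The suffix "z" (1 node) is used only by "dxddxdzzzz"; the node for "dxddxdzzz" still has the child "d", so pruning stops there.
Nodes removed: 1

1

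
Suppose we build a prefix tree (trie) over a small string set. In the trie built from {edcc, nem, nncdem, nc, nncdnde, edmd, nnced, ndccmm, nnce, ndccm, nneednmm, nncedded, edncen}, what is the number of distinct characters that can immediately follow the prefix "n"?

The children of the "n" node are the distinct next characters among strings starting with "n".
Distinct next characters after "n": c, d, e, n.
That node has 4 child edges.

4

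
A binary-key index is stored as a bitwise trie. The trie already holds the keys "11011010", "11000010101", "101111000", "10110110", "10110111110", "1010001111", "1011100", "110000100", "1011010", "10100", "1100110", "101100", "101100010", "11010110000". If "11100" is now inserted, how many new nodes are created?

3

Walking "11100" from the root, the first 2 characters ("11") follow existing edges; "1" is the first miss.
Each of the 3 remaining characters creates one node.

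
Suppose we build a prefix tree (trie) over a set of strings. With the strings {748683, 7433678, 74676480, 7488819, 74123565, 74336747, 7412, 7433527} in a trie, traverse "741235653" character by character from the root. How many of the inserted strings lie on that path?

Traverse "741235653" character by character; count nodes along the way that are marked as word ends.
Prefixes of the query that are stored words: "7412", "74123565"
Count: 2

2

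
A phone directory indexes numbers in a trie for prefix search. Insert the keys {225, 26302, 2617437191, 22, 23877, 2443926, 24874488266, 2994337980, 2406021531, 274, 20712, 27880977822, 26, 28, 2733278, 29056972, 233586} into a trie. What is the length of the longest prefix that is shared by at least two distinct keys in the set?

2

The deepest shared node is where two words last agree before diverging.
"22" and "225" agree on "22" (2 characters) before diverging; nothing deeper is shared.
Longest shared-prefix length: 2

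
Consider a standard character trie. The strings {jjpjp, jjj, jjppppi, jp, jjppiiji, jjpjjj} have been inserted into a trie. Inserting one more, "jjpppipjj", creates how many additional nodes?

The longest prefix of "jjpppipjj" already in the trie is "jjppp" (length 5).
So 9 − 5 = 4 new nodes.

4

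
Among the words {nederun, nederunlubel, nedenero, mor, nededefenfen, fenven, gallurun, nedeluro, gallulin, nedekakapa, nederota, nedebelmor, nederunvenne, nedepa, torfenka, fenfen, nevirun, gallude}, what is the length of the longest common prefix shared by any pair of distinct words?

7

Look for the deepest trie node that still has at least two words in its subtree.
e.g. "nederun" and "nederunlubel" share the prefix "nederun" of length 7; no pair shares a longer one.
Longest shared-prefix length: 7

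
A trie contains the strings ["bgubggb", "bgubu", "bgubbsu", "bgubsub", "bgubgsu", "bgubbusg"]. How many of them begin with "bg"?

Traverse to the node for "bg", then collect every word in that subtree.
Words under "bg": bgubbsu, bgubbusg, bgubggb, bgubgsu, bgubsub, bgubu
Count: 6

6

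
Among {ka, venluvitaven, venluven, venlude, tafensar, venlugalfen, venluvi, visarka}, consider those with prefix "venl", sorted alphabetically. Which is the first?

venlude

Words with prefix "venl", in lexicographic order: "venlude", "venlugalfen", "venluven", "venluvi", "venluvitaven"
Position 1: venlude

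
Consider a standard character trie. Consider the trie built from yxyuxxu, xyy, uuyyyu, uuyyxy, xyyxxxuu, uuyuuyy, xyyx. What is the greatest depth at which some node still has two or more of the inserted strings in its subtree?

4

Equivalently: take the maximum, over all pairs, of their longest common prefix length.
e.g. "uuyyxy" and "uuyyyu" share the prefix "uuyy" of length 4; no pair shares a longer one.
Longest shared-prefix length: 4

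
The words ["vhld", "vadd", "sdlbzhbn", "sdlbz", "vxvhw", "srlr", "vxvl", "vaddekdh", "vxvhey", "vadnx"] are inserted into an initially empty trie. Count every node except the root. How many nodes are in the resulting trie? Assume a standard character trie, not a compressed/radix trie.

31

Insert word by word; a character creates a node only if that edge doesn't already exist:
  "vhld" → 4 new (v, h, l, d)
  "vadd" → prefix "v" already present; 3 new (a, d, d)
  "sdlbzhbn" → 8 new (s, d, l, b, z, h, b, n)
  "sdlbz" → prefix "sdlbz" already present; 0 new (none)
  "vxvhw" → prefix "v" already present; 4 new (x, v, h, w)
  "srlr" → prefix "s" already present; 3 new (r, l, r)
  "vxvl" → prefix "vxv" already present; 1 new (l)
  "vaddekdh" → prefix "vadd" already present; 4 new (e, k, d, h)
  "vxvhey" → prefix "vxvh" already present; 2 new (e, y)
  "vadnx" → prefix "vad" already present; 2 new (n, x)
Total nodes = 4 + 3 + 8 + 0 + 4 + 3 + 1 + 4 + 2 + 2 = 31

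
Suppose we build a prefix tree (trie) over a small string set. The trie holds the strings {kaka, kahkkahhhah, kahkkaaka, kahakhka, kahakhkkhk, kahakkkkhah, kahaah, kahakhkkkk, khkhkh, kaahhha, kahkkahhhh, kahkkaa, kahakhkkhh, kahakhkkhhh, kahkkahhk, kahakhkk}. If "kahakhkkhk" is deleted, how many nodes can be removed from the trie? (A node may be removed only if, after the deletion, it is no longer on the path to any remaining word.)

1

After clearing the end-marker at "kahakhkkhk", prune upward until reaching a node still needed by another word.
The suffix "k" (1 node) is used only by "kahakhkkhk"; the node for "kahakhkkh" still has the child "h", so pruning stops there.
Nodes removed: 1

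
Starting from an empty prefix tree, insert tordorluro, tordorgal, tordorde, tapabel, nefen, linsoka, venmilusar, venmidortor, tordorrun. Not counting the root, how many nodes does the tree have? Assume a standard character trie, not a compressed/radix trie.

52

Insert word by word; a character creates a node only if that edge doesn't already exist:
  "tordorluro" → 10 new (t, o, r, d, o, r, l, u, r, o)
  "tordorgal" → prefix "tordor" already present; 3 new (g, a, l)
  "tordorde" → prefix "tordor" already present; 2 new (d, e)
  "tapabel" → prefix "t" already present; 6 new (a, p, a, b, e, l)
  "nefen" → 5 new (n, e, f, e, n)
  "linsoka" → 7 new (l, i, n, s, o, k, a)
  "venmilusar" → 10 new (v, e, n, m, i, l, u, s, a, r)
  "venmidortor" → prefix "venmi" already present; 6 new (d, o, r, t, o, r)
  "tordorrun" → prefix "tordor" already present; 3 new (r, u, n)
Total nodes = 10 + 3 + 2 + 6 + 5 + 7 + 10 + 6 + 3 = 52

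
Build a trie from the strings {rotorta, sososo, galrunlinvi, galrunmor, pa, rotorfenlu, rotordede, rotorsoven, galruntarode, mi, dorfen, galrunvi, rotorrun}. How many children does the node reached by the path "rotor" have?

5

Walk "rotor" from the root, arriving at one node.
Distinct next characters after "rotor": d, f, r, s, t.
That node has 5 child edges.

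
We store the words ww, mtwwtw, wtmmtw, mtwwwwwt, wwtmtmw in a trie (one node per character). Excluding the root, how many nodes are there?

22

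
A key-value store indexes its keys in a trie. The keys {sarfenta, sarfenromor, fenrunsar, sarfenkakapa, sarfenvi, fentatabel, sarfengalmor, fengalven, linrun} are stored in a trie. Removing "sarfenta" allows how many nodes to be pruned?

Walk "sarfenta" from the leaf back toward the root, removing each node that no remaining word uses.
The suffix "ta" (2 nodes) is used only by "sarfenta"; the node for "sarfen" still has the child "r", so pruning stops there.
Nodes removed: 2

2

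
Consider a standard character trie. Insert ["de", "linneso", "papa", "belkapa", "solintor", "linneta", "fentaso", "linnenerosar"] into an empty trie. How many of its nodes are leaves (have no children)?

8

Leaves are exactly the stored words that no other stored word extends.
Those words: "belkapa", "de", "fentaso", "linnenerosar", "linneso", "linneta", "papa", "solintor"
Leaf count: 8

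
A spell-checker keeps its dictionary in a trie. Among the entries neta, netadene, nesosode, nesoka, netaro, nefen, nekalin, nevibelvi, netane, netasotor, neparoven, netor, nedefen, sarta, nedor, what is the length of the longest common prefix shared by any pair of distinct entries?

Equivalently: take the maximum, over all pairs, of their longest common prefix length.
e.g. "nesoka" and "nesosode" share the prefix "neso" of length 4; no pair shares a longer one.
Longest shared-prefix length: 4

4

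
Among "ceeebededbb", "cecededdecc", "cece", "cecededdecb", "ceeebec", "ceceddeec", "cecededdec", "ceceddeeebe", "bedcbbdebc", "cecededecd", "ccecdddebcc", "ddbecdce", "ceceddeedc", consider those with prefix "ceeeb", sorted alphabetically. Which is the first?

ceeebec

Words with prefix "ceeeb", in lexicographic order: "ceeebec", "ceeebededbb"
Position 1: ceeebec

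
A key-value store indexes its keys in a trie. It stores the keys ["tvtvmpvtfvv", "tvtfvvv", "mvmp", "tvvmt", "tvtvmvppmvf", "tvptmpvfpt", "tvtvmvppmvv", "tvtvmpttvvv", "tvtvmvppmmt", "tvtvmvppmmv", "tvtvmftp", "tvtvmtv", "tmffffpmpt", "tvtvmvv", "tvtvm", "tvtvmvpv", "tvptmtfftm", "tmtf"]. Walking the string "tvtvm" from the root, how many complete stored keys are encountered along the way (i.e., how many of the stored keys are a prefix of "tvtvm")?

Walk "tvtvm" from the root; an end-of-word marker is hit whenever a stored word is a prefix of "tvtvm".
Prefixes of the query that are stored words: "tvtvm"
Count: 1

1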